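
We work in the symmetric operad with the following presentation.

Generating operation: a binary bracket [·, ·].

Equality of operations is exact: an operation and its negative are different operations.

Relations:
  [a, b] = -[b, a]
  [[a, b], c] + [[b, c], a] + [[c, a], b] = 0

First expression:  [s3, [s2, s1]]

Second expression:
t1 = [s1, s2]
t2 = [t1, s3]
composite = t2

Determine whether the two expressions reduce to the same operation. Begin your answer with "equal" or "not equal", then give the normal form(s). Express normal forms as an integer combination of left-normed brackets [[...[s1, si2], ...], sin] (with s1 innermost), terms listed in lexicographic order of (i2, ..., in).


Reducing the first expression gives [[s1, s2], s3]
Reducing the second expression gives [[s1, s2], s3]
One common form — equal.

equal; both compose to [[s1, s2], s3]


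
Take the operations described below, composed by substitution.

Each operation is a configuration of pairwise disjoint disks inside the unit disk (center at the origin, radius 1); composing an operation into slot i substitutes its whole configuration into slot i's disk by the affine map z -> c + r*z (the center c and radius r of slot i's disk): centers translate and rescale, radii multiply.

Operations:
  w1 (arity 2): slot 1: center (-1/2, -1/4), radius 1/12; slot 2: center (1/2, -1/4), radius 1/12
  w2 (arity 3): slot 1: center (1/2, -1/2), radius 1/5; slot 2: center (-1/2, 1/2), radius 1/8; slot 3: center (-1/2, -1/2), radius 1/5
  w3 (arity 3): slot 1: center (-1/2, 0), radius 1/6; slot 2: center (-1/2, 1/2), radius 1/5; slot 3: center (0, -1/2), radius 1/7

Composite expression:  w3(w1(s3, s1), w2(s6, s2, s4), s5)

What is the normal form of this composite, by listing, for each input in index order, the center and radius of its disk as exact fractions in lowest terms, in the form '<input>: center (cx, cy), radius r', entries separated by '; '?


s1: center (-5/12, -1/24), radius 1/72; s2: center (-3/5, 3/5), radius 1/40; s3: center (-7/12, -1/24), radius 1/72; s4: center (-3/5, 2/5), radius 1/25; s5: center (0, -1/2), radius 1/7; s6: center (-2/5, 2/5), radius 1/25


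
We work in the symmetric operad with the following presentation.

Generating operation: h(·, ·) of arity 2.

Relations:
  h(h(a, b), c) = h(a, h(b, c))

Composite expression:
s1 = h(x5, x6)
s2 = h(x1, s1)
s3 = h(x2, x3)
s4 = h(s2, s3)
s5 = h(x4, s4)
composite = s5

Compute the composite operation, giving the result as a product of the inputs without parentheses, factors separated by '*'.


x4 * x1 * x5 * x6 * x2 * x3

Key point: h is associative — brackets drop, the x-order remains.
h(x5, x6) spells out as x5 * x6
h(x1, h(x5, x6)) spells out as x1 * x5 * x6
h(x2, x3) spells out as x2 * x3
h(h(x1, h(x5, x6)), h(x2, x3)) spells out as x1 * x5 * x6 * x2 * x3
h(x4, h(h(x1, h(x5, x6)), h(x2, x3))) spells out as x4 * x1 * x5 * x6 * x2 * x3


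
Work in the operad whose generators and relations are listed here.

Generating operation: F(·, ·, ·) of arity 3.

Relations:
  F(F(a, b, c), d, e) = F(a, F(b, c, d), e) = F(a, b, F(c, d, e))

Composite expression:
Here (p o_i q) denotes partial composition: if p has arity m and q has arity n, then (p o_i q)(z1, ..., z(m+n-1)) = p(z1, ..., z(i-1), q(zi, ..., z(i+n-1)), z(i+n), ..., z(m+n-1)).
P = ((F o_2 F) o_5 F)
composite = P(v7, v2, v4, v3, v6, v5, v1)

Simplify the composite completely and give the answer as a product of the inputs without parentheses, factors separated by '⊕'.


All parenthesizations of F agree; list the v-inputs left to right.
F(v2, v4, v3) linearizes to v2 ⊕ v4 ⊕ v3
F(v6, v5, v1) linearizes to v6 ⊕ v5 ⊕ v1
F(v7, F(v2, v4, v3), F(v6, v5, v1)) linearizes to v7 ⊕ v2 ⊕ v4 ⊕ v3 ⊕ v6 ⊕ v5 ⊕ v1

v7 ⊕ v2 ⊕ v4 ⊕ v3 ⊕ v6 ⊕ v5 ⊕ v1


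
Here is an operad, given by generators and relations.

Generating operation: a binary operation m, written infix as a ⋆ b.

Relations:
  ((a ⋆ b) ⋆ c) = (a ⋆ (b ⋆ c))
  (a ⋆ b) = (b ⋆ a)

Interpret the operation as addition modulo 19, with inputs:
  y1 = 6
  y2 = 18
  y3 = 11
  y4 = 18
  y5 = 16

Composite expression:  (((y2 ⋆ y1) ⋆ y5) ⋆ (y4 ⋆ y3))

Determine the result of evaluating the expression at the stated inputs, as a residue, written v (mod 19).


12 (mod 19)

(y2 ⋆ y1) = 5
((y2 ⋆ y1) ⋆ y5) = 2
(y4 ⋆ y3) = 10
(((y2 ⋆ y1) ⋆ y5) ⋆ (y4 ⋆ y3)) = 12


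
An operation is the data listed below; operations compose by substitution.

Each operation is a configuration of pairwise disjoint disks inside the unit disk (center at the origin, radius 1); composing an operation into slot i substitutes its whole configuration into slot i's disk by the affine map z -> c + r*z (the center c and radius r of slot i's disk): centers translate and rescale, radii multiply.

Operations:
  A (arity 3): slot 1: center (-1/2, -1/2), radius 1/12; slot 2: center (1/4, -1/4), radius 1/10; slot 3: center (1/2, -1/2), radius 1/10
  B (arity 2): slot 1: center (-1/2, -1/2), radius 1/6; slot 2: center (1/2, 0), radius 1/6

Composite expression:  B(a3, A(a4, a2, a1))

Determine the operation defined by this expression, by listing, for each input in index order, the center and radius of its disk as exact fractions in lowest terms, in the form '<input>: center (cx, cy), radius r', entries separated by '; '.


a1: center (7/12, -1/12), radius 1/60; a2: center (13/24, -1/24), radius 1/60; a3: center (-1/2, -1/2), radius 1/6; a4: center (5/12, -1/12), radius 1/72

Follow each a-input down from B: c' goes to c + r*c', radius to r*r'.
a3 passes through 1 substitution, ending at center (-1/2, -1/2), radius 1/6
a4 passes through 2 substitutions, ending at center (5/12, -1/12), radius 1/72
a2 passes through 2 substitutions, ending at center (13/24, -1/24), radius 1/60
a1 passes through 2 substitutions, ending at center (7/12, -1/12), radius 1/60


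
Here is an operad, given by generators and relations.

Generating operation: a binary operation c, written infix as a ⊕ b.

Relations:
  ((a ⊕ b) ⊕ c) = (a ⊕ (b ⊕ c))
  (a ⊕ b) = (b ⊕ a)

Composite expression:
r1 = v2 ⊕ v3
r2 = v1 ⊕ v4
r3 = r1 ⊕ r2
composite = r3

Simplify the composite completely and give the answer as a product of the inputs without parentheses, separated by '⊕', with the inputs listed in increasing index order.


v1 ⊕ v2 ⊕ v3 ⊕ v4

Key point: c commutes, so take the v-inputs in any fixed order.
(v2 ⊕ v3) reduces to v2 ⊕ v3
(v1 ⊕ v4) reduces to v1 ⊕ v4
((v2 ⊕ v3) ⊕ (v1 ⊕ v4)) reduces to v2 ⊕ v3 ⊕ v1 ⊕ v4
commutativity sorts the factors: v1 ⊕ v2 ⊕ v3 ⊕ v4


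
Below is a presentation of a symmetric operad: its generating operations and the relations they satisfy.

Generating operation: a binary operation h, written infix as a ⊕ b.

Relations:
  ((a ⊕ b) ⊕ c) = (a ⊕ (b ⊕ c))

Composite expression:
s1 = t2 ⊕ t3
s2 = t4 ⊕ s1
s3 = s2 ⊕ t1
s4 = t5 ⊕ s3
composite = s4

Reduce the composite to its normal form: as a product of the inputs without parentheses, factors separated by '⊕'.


t5 ⊕ t4 ⊕ t2 ⊕ t3 ⊕ t1


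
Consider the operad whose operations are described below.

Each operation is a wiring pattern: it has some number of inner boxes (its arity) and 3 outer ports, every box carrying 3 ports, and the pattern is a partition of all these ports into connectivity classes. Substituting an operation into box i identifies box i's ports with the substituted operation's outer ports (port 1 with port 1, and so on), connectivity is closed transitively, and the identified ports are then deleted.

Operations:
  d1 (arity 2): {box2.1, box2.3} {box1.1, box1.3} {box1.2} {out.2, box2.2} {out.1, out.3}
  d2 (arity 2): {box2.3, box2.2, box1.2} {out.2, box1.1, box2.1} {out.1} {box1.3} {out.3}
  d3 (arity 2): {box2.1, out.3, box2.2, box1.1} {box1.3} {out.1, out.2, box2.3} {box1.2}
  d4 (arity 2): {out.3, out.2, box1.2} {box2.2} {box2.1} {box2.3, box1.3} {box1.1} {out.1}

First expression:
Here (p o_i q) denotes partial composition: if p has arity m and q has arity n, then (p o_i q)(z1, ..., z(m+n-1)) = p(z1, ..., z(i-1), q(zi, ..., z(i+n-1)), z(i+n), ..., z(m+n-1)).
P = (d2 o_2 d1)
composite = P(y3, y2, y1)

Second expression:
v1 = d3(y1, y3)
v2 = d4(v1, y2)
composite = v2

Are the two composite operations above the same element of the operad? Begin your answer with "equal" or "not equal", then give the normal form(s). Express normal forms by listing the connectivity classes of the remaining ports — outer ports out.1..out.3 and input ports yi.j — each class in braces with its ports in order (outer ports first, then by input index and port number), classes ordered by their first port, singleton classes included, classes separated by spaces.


not equal — first {out.1} {out.2, y1.2, y3.1, y3.2} {out.3} {y1.1, y1.3} {y2.1, y2.3} {y2.2} {y3.3}, second {out.1} {out.2, out.3, y3.3} {y1.1, y2.3, y3.1, y3.2} {y1.2} {y1.3} {y2.1} {y2.2}

Normal form of the first expression: {out.1} {out.2, y1.2, y3.1, y3.2} {out.3} {y1.1, y1.3} {y2.1, y2.3} {y2.2} {y3.3}
Normal form of the second expression: {out.1} {out.2, out.3, y3.3} {y1.1, y2.3, y3.1, y3.2} {y1.2} {y1.3} {y2.1} {y2.2}
No match — not equal.


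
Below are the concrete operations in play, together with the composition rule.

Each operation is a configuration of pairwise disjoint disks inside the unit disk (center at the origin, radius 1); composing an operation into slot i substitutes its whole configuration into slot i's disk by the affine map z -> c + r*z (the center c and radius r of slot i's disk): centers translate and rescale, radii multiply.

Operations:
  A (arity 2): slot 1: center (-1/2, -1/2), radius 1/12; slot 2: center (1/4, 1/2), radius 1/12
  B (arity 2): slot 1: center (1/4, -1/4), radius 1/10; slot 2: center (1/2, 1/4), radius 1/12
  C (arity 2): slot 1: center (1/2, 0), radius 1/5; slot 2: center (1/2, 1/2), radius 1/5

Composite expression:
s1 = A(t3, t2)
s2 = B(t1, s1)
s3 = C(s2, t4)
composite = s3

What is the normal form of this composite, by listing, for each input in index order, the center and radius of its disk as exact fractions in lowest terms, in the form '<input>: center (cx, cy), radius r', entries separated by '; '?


t1: center (11/20, -1/20), radius 1/50; t2: center (29/48, 7/120), radius 1/720; t3: center (71/120, 1/24), radius 1/720; t4: center (1/2, 1/2), radius 1/5


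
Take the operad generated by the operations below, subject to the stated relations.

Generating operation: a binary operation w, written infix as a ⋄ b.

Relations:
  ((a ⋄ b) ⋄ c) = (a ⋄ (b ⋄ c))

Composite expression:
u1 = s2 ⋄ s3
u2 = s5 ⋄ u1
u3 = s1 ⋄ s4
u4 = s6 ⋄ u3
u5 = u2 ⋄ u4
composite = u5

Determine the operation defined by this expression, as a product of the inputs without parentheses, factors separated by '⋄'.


s5 ⋄ s2 ⋄ s3 ⋄ s6 ⋄ s1 ⋄ s4

The w-tree's shape is irrelevant; the s-reading-order decides.
(s2 ⋄ s3) reduces to s2 ⋄ s3
(s5 ⋄ (s2 ⋄ s3)) reduces to s5 ⋄ s2 ⋄ s3
(s1 ⋄ s4) reduces to s1 ⋄ s4
(s6 ⋄ (s1 ⋄ s4)) reduces to s6 ⋄ s1 ⋄ s4
((s5 ⋄ (s2 ⋄ s3)) ⋄ (s6 ⋄ (s1 ⋄ s4))) reduces to s5 ⋄ s2 ⋄ s3 ⋄ s6 ⋄ s1 ⋄ s4


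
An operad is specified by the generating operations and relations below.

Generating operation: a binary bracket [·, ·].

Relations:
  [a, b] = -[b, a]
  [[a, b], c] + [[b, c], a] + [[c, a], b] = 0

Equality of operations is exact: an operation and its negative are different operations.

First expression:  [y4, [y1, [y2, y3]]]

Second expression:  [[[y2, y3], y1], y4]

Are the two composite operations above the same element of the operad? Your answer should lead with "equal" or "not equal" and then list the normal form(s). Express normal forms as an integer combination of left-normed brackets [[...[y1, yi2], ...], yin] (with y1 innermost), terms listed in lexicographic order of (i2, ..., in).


equal — both sides give -[[[y1, y2], y3], y4] + [[[y1, y3], y2], y4]

Reducing the first expression gives -[[[y1, y2], y3], y4] + [[[y1, y3], y2], y4]
Reducing the second expression gives -[[[y1, y2], y3], y4] + [[[y1, y3], y2], y4]
The normal forms match — equal.


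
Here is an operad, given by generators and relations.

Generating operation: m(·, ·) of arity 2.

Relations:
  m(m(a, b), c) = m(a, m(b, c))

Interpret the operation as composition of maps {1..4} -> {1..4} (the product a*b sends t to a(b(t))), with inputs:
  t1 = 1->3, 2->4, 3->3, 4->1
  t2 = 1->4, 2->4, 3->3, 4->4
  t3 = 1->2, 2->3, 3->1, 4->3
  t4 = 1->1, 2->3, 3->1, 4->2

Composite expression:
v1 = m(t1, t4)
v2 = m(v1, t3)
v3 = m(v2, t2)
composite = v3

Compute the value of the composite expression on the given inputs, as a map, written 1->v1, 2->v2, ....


1->3, 2->3, 3->3, 4->3

m(t1, t4) = 1->3, 2->3, 3->3, 4->4
m(m(t1, t4), t3) = 1->3, 2->3, 3->3, 4->3
m(m(m(t1, t4), t3), t2) = 1->3, 2->3, 3->3, 4->3


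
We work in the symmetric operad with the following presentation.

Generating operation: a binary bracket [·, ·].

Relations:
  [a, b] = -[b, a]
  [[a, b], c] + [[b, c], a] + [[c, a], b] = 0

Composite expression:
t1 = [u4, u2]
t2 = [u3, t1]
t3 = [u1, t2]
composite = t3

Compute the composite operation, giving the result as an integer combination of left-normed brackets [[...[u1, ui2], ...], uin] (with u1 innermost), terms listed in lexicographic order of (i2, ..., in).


[[[u1, u2], u4], u3] - [[[u1, u3], u2], u4] + [[[u1, u3], u4], u2] - [[[u1, u4], u2], u3]

Antisymmetry and Jacobi reduce to u1-anchored left-normed brackets.
Composite bracket: [u1, [u3, [u4, u2]]]
Under [a, b] = ab - ba we get 8 signed associative words (2^3 = 8).
Words beginning with u1 determine it all:
  sign of u1u2u4u3 is +1, so it contributes +[[[u1, u2], u4], u3]
  sign of u1u3u2u4 is -1, so it contributes -[[[u1, u3], u2], u4]
  sign of u1u3u4u2 is +1, so it contributes +[[[u1, u3], u4], u2]
  sign of u1u4u2u3 is -1, so it contributes -[[[u1, u4], u2], u3]


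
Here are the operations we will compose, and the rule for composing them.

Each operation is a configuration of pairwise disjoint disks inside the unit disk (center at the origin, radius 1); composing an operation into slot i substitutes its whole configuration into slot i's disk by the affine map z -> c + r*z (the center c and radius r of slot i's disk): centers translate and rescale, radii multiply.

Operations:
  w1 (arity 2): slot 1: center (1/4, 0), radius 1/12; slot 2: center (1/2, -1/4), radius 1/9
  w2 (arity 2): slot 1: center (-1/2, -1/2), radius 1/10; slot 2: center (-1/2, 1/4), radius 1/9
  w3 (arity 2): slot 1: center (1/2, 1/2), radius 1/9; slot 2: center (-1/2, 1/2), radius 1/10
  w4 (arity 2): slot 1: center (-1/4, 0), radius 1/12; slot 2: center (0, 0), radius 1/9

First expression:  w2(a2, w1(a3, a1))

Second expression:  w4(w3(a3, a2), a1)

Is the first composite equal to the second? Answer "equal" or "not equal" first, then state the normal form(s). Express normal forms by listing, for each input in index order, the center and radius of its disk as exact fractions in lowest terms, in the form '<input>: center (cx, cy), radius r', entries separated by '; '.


In normal form, the first expression is a1: center (-4/9, 2/9), radius 1/81; a2: center (-1/2, -1/2), radius 1/10; a3: center (-17/36, 1/4), radius 1/108
In normal form, the second expression is a1: center (0, 0), radius 1/9; a2: center (-7/24, 1/24), radius 1/120; a3: center (-5/24, 1/24), radius 1/108
The forms do not match — not equal.

not equal — first a1: center (-4/9, 2/9), radius 1/81; a2: center (-1/2, -1/2), radius 1/10; a3: center (-17/36, 1/4), radius 1/108, second a1: center (0, 0), radius 1/9; a2: center (-7/24, 1/24), radius 1/120; a3: center (-5/24, 1/24), radius 1/108


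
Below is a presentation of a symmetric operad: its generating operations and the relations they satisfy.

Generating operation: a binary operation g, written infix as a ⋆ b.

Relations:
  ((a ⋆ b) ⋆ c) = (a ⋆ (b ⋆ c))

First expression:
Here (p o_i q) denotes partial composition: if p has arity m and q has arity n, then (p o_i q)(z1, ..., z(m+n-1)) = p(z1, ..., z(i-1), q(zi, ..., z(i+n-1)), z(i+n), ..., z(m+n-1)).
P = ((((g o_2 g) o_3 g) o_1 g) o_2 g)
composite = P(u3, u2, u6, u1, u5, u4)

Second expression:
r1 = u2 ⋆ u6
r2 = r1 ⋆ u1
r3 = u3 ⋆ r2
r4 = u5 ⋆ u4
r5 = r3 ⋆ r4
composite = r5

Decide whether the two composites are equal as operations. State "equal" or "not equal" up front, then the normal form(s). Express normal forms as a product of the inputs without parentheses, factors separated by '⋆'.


The first expression reduces to u3 ⋆ u2 ⋆ u6 ⋆ u1 ⋆ u5 ⋆ u4
The second expression reduces to u3 ⋆ u2 ⋆ u6 ⋆ u1 ⋆ u5 ⋆ u4
Same normal form: equal.

equal: each reduces to u3 ⋆ u2 ⋆ u6 ⋆ u1 ⋆ u5 ⋆ u4


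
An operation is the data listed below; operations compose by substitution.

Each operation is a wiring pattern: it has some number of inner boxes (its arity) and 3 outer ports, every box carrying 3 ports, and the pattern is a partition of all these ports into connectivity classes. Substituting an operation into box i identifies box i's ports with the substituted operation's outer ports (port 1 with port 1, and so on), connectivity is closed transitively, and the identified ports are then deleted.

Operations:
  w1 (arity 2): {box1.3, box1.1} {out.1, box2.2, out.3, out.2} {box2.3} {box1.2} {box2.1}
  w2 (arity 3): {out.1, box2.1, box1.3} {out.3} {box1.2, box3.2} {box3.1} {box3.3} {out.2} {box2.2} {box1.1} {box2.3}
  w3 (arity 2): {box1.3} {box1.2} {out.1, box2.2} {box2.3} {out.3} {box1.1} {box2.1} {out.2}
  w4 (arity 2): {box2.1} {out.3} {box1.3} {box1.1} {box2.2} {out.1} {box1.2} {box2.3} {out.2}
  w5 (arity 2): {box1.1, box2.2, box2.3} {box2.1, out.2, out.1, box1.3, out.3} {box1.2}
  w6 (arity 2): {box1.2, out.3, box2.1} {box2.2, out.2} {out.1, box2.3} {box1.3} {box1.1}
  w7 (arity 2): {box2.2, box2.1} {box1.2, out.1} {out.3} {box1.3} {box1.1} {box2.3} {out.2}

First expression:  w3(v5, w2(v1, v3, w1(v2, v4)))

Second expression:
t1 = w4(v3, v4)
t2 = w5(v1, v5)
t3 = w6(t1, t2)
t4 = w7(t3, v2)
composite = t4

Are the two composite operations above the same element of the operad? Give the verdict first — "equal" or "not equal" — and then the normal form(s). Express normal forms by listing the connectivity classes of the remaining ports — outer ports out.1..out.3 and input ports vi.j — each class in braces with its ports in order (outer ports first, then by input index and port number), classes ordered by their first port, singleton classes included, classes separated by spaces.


Reducing the first expression gives {out.1} {out.2} {out.3} {v1.1} {v1.2, v4.2} {v1.3, v3.1} {v2.1, v2.3} {v2.2} {v3.2} {v3.3} {v4.1} {v4.3} {v5.1} {v5.2} {v5.3}
Reducing the second expression gives {out.1, v1.3, v5.1} {out.2} {out.3} {v1.1, v5.2, v5.3} {v1.2} {v2.1, v2.2} {v2.3} {v3.1} {v3.2} {v3.3} {v4.1} {v4.2} {v4.3}
Different reductions; not equal.

not equal: they reduce to {out.1} {out.2} {out.3} {v1.1} {v1.2, v4.2} {v1.3, v3.1} {v2.1, v2.3} {v2.2} {v3.2} {v3.3} {v4.1} {v4.3} {v5.1} {v5.2} {v5.3} and {out.1, v1.3, v5.1} {out.2} {out.3} {v1.1, v5.2, v5.3} {v1.2} {v2.1, v2.2} {v2.3} {v3.1} {v3.2} {v3.3} {v4.1} {v4.2} {v4.3}


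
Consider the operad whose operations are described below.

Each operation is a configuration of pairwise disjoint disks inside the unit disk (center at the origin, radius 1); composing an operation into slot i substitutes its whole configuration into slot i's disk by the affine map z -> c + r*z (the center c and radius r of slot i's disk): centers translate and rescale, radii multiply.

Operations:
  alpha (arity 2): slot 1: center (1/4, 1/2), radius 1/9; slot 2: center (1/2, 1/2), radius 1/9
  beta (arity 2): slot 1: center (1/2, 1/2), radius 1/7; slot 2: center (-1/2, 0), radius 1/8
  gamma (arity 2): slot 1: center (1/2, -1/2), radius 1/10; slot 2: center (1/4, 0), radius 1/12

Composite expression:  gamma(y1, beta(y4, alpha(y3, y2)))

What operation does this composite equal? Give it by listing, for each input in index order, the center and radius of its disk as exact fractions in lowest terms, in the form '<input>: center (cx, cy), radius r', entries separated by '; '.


y1: center (1/2, -1/2), radius 1/10; y2: center (41/192, 1/192), radius 1/864; y3: center (27/128, 1/192), radius 1/864; y4: center (7/24, 1/24), radius 1/84


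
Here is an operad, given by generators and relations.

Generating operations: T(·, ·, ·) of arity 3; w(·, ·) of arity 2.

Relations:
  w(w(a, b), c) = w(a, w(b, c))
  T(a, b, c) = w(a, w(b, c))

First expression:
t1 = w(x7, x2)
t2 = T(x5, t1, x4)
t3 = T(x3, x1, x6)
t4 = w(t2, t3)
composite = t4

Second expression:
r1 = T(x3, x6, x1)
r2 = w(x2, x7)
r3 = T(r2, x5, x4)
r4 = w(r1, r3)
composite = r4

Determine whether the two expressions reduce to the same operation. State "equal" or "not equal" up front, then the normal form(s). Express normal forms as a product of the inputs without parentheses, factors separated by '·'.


In normal form, the first expression is x5 · x7 · x2 · x4 · x3 · x1 · x6
In normal form, the second expression is x3 · x6 · x1 · x2 · x7 · x5 · x4
No match — not equal.

not equal — first x5 · x7 · x2 · x4 · x3 · x1 · x6, second x3 · x6 · x1 · x2 · x7 · x5 · x4


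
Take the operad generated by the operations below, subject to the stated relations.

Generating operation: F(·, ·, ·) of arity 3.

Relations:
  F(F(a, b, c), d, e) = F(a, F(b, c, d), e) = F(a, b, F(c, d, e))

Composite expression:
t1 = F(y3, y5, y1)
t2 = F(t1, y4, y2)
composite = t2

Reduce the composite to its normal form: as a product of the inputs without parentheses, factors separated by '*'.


Key point: F is associative — brackets drop, the y-order remains.
F(y3, y5, y1) spells out as y3 * y5 * y1
F(F(y3, y5, y1), y4, y2) spells out as y3 * y5 * y1 * y4 * y2

y3 * y5 * y1 * y4 * y2


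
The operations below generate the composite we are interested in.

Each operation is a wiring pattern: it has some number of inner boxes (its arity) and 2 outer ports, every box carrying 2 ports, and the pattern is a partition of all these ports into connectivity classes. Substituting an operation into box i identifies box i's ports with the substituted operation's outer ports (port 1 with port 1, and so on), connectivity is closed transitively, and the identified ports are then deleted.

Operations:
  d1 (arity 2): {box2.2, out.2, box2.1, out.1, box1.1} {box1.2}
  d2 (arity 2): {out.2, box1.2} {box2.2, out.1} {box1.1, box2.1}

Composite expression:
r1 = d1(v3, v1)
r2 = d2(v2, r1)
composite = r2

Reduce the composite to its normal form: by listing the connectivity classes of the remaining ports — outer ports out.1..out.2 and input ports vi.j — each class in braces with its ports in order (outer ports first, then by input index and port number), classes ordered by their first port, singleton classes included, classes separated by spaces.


{out.1, v1.1, v1.2, v2.1, v3.1} {out.2, v2.2} {v3.2}

Treat the ports identified at d2 as solder joints: merge, then drop.
composing d1 on (v3, v1), with out.j its own outer ports: {out.1, out.2, v1.1, v1.2, v3.1} {v3.2}
composing d2 on (v2, v3, v1), with out.j its own outer ports: {out.1, v1.1, v1.2, v2.1, v3.1} {out.2, v2.2} {v3.2}


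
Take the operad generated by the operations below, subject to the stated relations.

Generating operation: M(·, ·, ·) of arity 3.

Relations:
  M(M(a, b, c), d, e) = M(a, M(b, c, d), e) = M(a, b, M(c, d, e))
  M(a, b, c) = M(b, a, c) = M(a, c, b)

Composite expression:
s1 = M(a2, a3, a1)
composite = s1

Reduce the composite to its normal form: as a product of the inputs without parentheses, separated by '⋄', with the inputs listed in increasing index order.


a1 ⋄ a2 ⋄ a3

Reordering under M is free, so list the a-inputs canonically.
M(a2, a3, a1) unparenthesizes to a2 ⋄ a3 ⋄ a1
the factors in increasing index order: a1 ⋄ a2 ⋄ a3


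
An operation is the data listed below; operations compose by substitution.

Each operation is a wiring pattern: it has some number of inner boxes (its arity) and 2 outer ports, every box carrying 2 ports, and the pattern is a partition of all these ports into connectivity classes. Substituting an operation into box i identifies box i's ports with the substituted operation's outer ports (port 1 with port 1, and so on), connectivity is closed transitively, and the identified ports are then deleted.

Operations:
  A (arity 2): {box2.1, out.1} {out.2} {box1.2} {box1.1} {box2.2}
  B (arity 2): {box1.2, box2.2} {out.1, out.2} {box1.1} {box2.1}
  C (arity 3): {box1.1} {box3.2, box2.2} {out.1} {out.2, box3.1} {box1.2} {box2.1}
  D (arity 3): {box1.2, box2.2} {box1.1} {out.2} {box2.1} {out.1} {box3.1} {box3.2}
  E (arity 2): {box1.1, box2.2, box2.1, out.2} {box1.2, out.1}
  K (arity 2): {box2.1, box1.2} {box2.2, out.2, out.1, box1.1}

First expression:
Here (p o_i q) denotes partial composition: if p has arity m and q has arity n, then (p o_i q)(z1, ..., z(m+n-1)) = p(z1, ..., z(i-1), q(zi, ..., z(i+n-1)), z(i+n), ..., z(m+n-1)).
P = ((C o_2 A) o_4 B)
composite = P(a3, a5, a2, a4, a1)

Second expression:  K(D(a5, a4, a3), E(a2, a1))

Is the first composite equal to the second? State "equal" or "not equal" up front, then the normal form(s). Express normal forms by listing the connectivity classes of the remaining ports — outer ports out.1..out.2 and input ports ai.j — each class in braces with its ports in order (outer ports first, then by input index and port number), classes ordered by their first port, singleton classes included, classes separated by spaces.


In normal form, the first expression is {out.1} {out.2} {a1.1} {a1.2, a4.2} {a2.1} {a2.2} {a3.1} {a3.2} {a4.1} {a5.1} {a5.2}
In normal form, the second expression is {out.1, out.2, a1.1, a1.2, a2.1} {a2.2} {a3.1} {a3.2} {a4.1} {a4.2, a5.2} {a5.1}
Distinct normal forms: not equal.

not equal: they reduce to {out.1} {out.2} {a1.1} {a1.2, a4.2} {a2.1} {a2.2} {a3.1} {a3.2} {a4.1} {a5.1} {a5.2} and {out.1, out.2, a1.1, a1.2, a2.1} {a2.2} {a3.1} {a3.2} {a4.1} {a4.2, a5.2} {a5.1}


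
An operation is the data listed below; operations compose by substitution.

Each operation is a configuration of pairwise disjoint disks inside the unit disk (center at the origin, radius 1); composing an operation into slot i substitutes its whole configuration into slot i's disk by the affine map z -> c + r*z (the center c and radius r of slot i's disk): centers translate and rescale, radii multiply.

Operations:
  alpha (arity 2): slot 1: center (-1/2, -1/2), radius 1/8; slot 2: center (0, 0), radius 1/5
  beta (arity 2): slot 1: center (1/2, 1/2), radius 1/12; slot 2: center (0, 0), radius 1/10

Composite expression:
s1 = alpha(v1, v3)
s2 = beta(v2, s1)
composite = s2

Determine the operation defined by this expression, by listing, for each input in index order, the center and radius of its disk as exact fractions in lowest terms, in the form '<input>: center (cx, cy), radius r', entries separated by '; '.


Follow each v-input down from beta: c' goes to c + r*c', radius to r*r'.
input v2: composing its 1 substitution step yields center (1/2, 1/2), radius 1/12
input v1: composing its 2 substitution steps yields center (-1/20, -1/20), radius 1/80
input v3: composing its 2 substitution steps yields center (0, 0), radius 1/50

v1: center (-1/20, -1/20), radius 1/80; v2: center (1/2, 1/2), radius 1/12; v3: center (0, 0), radius 1/50


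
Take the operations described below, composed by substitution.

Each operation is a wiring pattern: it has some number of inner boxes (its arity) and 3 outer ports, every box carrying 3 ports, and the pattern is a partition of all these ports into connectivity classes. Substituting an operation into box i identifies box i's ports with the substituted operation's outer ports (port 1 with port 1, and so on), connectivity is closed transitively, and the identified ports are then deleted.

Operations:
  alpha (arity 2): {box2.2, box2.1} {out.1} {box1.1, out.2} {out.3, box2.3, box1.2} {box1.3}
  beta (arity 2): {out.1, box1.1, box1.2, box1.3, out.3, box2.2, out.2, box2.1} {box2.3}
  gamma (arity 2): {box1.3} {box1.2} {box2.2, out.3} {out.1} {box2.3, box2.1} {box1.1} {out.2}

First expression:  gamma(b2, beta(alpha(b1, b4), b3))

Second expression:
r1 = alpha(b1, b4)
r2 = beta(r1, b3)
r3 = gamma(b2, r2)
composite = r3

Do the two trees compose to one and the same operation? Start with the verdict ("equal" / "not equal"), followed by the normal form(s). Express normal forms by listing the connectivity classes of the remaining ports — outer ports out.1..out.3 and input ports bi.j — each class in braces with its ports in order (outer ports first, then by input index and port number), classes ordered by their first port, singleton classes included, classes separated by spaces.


equal; both compose to {out.1} {out.2} {out.3, b1.1, b1.2, b3.1, b3.2, b4.3} {b1.3} {b2.1} {b2.2} {b2.3} {b3.3} {b4.1, b4.2}

In normal form, the first expression is {out.1} {out.2} {out.3, b1.1, b1.2, b3.1, b3.2, b4.3} {b1.3} {b2.1} {b2.2} {b2.3} {b3.3} {b4.1, b4.2}
In normal form, the second expression is {out.1} {out.2} {out.3, b1.1, b1.2, b3.1, b3.2, b4.3} {b1.3} {b2.1} {b2.2} {b2.3} {b3.3} {b4.1, b4.2}
Identical normal forms: equal.


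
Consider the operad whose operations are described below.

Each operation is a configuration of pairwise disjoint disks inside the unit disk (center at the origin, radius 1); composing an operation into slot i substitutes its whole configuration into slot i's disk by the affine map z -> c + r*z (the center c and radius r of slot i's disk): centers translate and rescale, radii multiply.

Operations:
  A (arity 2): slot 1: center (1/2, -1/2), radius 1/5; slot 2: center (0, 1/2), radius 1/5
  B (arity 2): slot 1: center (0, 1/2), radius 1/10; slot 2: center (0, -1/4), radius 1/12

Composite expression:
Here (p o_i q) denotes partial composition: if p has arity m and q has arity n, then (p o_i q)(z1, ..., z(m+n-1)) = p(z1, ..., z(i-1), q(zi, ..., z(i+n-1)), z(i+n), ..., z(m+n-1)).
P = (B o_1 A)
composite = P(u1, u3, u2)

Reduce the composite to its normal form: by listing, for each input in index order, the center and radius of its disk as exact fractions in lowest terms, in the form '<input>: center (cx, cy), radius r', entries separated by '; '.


u1: center (1/20, 9/20), radius 1/50; u2: center (0, -1/4), radius 1/12; u3: center (0, 11/20), radius 1/50

Each u-disk chains the slot maps above it in B; radii multiply.
input u1: applying the 2 nested substitutions gives center (1/20, 9/20), radius 1/50
input u3: applying the 2 nested substitutions gives center (0, 11/20), radius 1/50
input u2: applying the 1 nested substitution gives center (0, -1/4), radius 1/12


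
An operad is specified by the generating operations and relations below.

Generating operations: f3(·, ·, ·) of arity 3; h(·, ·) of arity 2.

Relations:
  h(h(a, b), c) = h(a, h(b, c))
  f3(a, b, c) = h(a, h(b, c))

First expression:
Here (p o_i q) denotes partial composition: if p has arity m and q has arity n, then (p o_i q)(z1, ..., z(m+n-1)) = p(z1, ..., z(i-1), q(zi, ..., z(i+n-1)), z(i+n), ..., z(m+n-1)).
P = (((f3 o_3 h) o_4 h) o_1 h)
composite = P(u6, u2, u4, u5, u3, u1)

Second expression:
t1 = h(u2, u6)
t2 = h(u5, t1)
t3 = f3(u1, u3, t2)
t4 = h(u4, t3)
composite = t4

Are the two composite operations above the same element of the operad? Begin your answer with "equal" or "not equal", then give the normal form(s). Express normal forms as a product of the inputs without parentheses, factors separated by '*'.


Reducing the first expression gives u6 * u2 * u4 * u5 * u3 * u1
Reducing the second expression gives u4 * u1 * u3 * u5 * u2 * u6
Different reductions; not equal.

not equal: they reduce to u6 * u2 * u4 * u5 * u3 * u1 and u4 * u1 * u3 * u5 * u2 * u6


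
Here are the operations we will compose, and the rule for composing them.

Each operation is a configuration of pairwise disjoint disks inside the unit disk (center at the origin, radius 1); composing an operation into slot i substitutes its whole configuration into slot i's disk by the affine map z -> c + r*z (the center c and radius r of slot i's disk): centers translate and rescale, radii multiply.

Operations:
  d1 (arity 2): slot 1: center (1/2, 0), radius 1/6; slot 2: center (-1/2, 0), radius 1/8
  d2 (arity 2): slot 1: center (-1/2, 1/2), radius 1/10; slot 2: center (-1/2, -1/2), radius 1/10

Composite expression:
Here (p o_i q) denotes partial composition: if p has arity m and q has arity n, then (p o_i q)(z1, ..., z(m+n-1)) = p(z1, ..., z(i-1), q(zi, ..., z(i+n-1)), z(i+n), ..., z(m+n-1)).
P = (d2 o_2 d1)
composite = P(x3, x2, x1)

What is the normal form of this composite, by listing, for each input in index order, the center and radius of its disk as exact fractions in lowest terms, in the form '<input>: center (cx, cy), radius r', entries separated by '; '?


x1: center (-11/20, -1/2), radius 1/80; x2: center (-9/20, -1/2), radius 1/60; x3: center (-1/2, 1/2), radius 1/10


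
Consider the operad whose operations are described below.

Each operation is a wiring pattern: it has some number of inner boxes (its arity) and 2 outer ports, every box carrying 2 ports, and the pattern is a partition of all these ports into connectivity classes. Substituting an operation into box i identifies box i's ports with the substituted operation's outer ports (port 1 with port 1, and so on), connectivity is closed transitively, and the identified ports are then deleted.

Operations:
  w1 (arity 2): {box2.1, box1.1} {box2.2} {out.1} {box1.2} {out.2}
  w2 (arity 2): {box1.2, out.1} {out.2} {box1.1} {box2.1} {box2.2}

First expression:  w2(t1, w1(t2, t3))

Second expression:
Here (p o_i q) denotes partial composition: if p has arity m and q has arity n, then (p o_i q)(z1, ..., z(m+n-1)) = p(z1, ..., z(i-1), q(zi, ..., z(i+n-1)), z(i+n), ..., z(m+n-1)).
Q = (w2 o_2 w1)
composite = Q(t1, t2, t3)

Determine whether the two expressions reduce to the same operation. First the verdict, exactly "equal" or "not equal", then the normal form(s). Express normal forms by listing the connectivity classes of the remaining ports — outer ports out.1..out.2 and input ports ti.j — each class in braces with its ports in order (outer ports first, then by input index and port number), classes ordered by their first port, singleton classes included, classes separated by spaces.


equal: each reduces to {out.1, t1.2} {out.2} {t1.1} {t2.1, t3.1} {t2.2} {t3.2}

Normal form of the first expression: {out.1, t1.2} {out.2} {t1.1} {t2.1, t3.1} {t2.2} {t3.2}
Normal form of the second expression: {out.1, t1.2} {out.2} {t1.1} {t2.1, t3.1} {t2.2} {t3.2}
Identical normal forms: equal.


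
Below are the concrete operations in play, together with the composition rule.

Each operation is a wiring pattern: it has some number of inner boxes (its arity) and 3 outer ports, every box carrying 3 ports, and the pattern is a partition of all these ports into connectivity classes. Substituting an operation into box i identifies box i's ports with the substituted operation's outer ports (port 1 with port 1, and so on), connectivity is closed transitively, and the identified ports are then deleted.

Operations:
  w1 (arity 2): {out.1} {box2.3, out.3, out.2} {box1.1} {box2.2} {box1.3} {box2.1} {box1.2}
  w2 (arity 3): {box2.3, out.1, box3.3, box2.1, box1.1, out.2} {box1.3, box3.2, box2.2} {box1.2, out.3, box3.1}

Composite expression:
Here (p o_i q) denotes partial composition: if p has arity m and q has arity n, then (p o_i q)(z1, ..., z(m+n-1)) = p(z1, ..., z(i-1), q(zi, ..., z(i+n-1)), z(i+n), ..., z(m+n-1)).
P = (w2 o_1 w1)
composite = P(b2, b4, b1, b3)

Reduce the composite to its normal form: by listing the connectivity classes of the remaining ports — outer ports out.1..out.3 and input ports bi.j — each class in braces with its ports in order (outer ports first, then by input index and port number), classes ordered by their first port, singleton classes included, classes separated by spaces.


{out.1, out.2, b1.1, b1.3, b3.3} {out.3, b1.2, b3.1, b3.2, b4.3} {b2.1} {b2.2} {b2.3} {b4.1} {b4.2}

After gluing at w2, chains via deleted ports link the b-ports.
after w1, the pattern on (b2, b4) reads {out.1} {out.2, out.3, b4.3} {b2.1} {b2.2} {b2.3} {b4.1} {b4.2} (out.j = its outer ports)
after w2, the pattern on (b2, b4, b1, b3) reads {out.1, out.2, b1.1, b1.3, b3.3} {out.3, b1.2, b3.1, b3.2, b4.3} {b2.1} {b2.2} {b2.3} {b4.1} {b4.2} (out.j = its outer ports)


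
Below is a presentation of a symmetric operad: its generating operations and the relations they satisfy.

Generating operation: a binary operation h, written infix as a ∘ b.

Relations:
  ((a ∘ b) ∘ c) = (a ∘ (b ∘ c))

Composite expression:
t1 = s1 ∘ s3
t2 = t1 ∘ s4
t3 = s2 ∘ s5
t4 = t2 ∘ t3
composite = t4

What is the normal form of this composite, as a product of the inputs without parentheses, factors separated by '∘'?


s1 ∘ s3 ∘ s4 ∘ s2 ∘ s5


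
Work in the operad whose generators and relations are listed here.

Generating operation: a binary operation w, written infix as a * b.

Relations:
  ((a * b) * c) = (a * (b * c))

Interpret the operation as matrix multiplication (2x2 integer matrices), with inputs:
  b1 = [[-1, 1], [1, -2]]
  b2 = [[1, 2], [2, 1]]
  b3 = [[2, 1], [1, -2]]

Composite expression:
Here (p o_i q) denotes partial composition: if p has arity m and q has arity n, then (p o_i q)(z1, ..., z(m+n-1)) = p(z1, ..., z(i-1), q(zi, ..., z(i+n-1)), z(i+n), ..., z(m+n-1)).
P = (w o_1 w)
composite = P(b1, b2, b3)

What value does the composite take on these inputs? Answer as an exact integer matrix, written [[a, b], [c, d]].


[[1, 3], [-6, -3]]

(b1 * b2) = [[1, -1], [-3, 0]]
((b1 * b2) * b3) = [[1, 3], [-6, -3]]


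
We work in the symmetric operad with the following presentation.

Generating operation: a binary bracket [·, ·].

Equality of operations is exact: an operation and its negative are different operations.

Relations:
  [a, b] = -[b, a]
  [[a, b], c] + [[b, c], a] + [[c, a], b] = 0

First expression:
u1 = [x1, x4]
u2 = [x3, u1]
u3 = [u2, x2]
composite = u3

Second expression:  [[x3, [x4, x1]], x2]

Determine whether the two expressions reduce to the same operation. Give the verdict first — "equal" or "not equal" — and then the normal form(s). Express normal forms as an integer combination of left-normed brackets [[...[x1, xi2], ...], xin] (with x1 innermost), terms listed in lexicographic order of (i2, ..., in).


not equal; the first gives -[[[x1, x4], x3], x2] and the second [[[x1, x4], x3], x2]

The first expression reduces to -[[[x1, x4], x3], x2]
The second expression reduces to [[[x1, x4], x3], x2]
Distinct normal forms: not equal.


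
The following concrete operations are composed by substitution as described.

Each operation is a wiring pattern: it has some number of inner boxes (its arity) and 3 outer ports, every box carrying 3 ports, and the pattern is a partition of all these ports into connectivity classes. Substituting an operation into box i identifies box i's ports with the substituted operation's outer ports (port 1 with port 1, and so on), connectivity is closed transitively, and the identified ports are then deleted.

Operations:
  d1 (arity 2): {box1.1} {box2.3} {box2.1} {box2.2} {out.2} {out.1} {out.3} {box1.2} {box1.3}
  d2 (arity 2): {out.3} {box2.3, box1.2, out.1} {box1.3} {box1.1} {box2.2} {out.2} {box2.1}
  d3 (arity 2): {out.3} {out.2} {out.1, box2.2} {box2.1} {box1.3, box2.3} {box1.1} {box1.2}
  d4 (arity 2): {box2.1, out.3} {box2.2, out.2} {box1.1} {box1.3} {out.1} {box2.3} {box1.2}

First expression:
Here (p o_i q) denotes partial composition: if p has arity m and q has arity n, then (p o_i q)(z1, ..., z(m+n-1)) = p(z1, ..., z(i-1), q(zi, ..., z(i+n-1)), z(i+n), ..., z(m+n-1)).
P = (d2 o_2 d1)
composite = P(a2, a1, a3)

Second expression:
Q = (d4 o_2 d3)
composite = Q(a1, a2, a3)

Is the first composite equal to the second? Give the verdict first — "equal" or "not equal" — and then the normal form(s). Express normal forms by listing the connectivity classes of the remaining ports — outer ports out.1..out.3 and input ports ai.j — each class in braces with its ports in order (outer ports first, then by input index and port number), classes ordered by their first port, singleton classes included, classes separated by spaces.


not equal; the first gives {out.1, a2.2} {out.2} {out.3} {a1.1} {a1.2} {a1.3} {a2.1} {a2.3} {a3.1} {a3.2} {a3.3} and the second {out.1} {out.2} {out.3, a3.2} {a1.1} {a1.2} {a1.3} {a2.1} {a2.2} {a2.3, a3.3} {a3.1}

The first expression reduces to {out.1, a2.2} {out.2} {out.3} {a1.1} {a1.2} {a1.3} {a2.1} {a2.3} {a3.1} {a3.2} {a3.3}
The second expression reduces to {out.1} {out.2} {out.3, a3.2} {a1.1} {a1.2} {a1.3} {a2.1} {a2.2} {a2.3, a3.3} {a3.1}
The forms do not match — not equal.
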